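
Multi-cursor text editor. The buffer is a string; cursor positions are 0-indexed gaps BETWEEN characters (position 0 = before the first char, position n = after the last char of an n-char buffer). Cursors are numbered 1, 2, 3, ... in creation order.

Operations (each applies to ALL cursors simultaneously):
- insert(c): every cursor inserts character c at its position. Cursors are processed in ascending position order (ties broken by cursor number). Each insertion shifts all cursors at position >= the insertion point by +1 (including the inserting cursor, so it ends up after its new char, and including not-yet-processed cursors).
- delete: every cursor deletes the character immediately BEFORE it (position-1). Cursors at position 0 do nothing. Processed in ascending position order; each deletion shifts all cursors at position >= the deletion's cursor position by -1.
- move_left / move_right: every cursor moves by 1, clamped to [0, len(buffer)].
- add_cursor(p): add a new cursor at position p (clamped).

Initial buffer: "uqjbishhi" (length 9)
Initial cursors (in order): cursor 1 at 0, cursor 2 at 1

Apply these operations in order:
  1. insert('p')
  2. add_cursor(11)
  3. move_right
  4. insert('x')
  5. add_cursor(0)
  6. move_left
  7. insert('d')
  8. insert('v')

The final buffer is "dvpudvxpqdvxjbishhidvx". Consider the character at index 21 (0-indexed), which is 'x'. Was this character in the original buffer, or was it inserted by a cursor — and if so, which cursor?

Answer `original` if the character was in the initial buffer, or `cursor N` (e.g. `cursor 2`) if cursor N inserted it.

Answer: cursor 3

Derivation:
After op 1 (insert('p')): buffer="pupqjbishhi" (len 11), cursors c1@1 c2@3, authorship 1.2........
After op 2 (add_cursor(11)): buffer="pupqjbishhi" (len 11), cursors c1@1 c2@3 c3@11, authorship 1.2........
After op 3 (move_right): buffer="pupqjbishhi" (len 11), cursors c1@2 c2@4 c3@11, authorship 1.2........
After op 4 (insert('x')): buffer="puxpqxjbishhix" (len 14), cursors c1@3 c2@6 c3@14, authorship 1.12.2.......3
After op 5 (add_cursor(0)): buffer="puxpqxjbishhix" (len 14), cursors c4@0 c1@3 c2@6 c3@14, authorship 1.12.2.......3
After op 6 (move_left): buffer="puxpqxjbishhix" (len 14), cursors c4@0 c1@2 c2@5 c3@13, authorship 1.12.2.......3
After op 7 (insert('d')): buffer="dpudxpqdxjbishhidx" (len 18), cursors c4@1 c1@4 c2@8 c3@17, authorship 41.112.22.......33
After op 8 (insert('v')): buffer="dvpudvxpqdvxjbishhidvx" (len 22), cursors c4@2 c1@6 c2@11 c3@21, authorship 441.1112.222.......333
Authorship (.=original, N=cursor N): 4 4 1 . 1 1 1 2 . 2 2 2 . . . . . . . 3 3 3
Index 21: author = 3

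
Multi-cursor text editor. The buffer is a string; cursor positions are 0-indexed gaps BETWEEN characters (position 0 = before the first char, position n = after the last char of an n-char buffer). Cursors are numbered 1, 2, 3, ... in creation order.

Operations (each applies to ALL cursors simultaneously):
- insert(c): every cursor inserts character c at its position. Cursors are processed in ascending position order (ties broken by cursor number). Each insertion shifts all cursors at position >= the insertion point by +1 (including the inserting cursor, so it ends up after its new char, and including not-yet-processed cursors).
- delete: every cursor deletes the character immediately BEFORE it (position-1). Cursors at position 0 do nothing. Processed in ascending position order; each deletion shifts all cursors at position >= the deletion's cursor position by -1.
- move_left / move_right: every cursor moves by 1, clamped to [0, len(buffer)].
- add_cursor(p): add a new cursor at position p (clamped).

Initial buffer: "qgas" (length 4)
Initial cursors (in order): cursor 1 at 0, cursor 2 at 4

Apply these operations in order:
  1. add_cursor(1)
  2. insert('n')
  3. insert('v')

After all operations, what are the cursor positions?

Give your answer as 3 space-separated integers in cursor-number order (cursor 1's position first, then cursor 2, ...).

Answer: 2 10 5

Derivation:
After op 1 (add_cursor(1)): buffer="qgas" (len 4), cursors c1@0 c3@1 c2@4, authorship ....
After op 2 (insert('n')): buffer="nqngasn" (len 7), cursors c1@1 c3@3 c2@7, authorship 1.3...2
After op 3 (insert('v')): buffer="nvqnvgasnv" (len 10), cursors c1@2 c3@5 c2@10, authorship 11.33...22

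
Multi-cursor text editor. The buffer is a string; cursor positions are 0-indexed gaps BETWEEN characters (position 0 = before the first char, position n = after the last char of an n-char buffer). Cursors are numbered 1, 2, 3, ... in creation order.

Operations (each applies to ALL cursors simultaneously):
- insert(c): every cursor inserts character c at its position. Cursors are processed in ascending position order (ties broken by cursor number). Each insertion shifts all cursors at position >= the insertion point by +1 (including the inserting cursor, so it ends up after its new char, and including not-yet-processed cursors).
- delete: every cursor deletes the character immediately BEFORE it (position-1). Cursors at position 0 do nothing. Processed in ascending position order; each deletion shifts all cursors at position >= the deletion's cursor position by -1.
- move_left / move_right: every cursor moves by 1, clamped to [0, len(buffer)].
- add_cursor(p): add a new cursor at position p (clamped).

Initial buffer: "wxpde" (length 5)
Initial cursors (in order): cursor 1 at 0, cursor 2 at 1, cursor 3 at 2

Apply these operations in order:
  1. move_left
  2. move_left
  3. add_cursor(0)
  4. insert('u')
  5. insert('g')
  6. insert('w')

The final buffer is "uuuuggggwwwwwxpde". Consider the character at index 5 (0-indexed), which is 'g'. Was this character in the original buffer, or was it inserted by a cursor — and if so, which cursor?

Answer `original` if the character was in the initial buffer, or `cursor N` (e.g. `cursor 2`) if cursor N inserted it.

Answer: cursor 2

Derivation:
After op 1 (move_left): buffer="wxpde" (len 5), cursors c1@0 c2@0 c3@1, authorship .....
After op 2 (move_left): buffer="wxpde" (len 5), cursors c1@0 c2@0 c3@0, authorship .....
After op 3 (add_cursor(0)): buffer="wxpde" (len 5), cursors c1@0 c2@0 c3@0 c4@0, authorship .....
After op 4 (insert('u')): buffer="uuuuwxpde" (len 9), cursors c1@4 c2@4 c3@4 c4@4, authorship 1234.....
After op 5 (insert('g')): buffer="uuuuggggwxpde" (len 13), cursors c1@8 c2@8 c3@8 c4@8, authorship 12341234.....
After op 6 (insert('w')): buffer="uuuuggggwwwwwxpde" (len 17), cursors c1@12 c2@12 c3@12 c4@12, authorship 123412341234.....
Authorship (.=original, N=cursor N): 1 2 3 4 1 2 3 4 1 2 3 4 . . . . .
Index 5: author = 2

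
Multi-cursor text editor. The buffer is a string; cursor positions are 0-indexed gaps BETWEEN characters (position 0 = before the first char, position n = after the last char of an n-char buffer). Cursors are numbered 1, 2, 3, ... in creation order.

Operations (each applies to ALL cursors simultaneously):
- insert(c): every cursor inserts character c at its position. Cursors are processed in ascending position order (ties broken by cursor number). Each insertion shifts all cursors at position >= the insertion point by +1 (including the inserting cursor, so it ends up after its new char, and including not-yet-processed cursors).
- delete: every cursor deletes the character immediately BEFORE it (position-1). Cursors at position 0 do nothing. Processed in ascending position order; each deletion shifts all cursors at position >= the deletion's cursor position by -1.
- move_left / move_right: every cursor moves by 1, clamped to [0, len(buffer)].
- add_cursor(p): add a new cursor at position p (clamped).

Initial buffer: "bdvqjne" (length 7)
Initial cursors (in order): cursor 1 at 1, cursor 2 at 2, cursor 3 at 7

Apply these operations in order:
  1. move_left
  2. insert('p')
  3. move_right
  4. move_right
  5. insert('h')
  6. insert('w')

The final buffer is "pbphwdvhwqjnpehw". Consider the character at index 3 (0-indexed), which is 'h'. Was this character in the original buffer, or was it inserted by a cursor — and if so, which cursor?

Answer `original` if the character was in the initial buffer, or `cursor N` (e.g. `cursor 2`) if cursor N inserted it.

After op 1 (move_left): buffer="bdvqjne" (len 7), cursors c1@0 c2@1 c3@6, authorship .......
After op 2 (insert('p')): buffer="pbpdvqjnpe" (len 10), cursors c1@1 c2@3 c3@9, authorship 1.2.....3.
After op 3 (move_right): buffer="pbpdvqjnpe" (len 10), cursors c1@2 c2@4 c3@10, authorship 1.2.....3.
After op 4 (move_right): buffer="pbpdvqjnpe" (len 10), cursors c1@3 c2@5 c3@10, authorship 1.2.....3.
After op 5 (insert('h')): buffer="pbphdvhqjnpeh" (len 13), cursors c1@4 c2@7 c3@13, authorship 1.21..2...3.3
After op 6 (insert('w')): buffer="pbphwdvhwqjnpehw" (len 16), cursors c1@5 c2@9 c3@16, authorship 1.211..22...3.33
Authorship (.=original, N=cursor N): 1 . 2 1 1 . . 2 2 . . . 3 . 3 3
Index 3: author = 1

Answer: cursor 1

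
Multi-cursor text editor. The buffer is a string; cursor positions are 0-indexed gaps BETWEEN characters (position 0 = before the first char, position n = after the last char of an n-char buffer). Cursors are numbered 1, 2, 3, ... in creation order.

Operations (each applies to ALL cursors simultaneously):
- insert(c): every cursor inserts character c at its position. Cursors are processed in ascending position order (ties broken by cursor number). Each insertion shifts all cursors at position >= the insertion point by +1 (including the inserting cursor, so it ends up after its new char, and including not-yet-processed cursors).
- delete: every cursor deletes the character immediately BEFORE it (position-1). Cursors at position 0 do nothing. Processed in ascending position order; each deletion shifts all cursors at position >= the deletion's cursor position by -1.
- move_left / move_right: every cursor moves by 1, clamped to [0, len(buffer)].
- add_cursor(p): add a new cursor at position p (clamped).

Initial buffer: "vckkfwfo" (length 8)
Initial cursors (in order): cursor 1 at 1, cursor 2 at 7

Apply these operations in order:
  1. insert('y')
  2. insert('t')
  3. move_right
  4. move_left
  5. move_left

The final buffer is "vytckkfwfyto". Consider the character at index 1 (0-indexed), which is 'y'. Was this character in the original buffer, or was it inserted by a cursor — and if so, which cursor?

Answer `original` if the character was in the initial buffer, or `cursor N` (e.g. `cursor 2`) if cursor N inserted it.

After op 1 (insert('y')): buffer="vyckkfwfyo" (len 10), cursors c1@2 c2@9, authorship .1......2.
After op 2 (insert('t')): buffer="vytckkfwfyto" (len 12), cursors c1@3 c2@11, authorship .11......22.
After op 3 (move_right): buffer="vytckkfwfyto" (len 12), cursors c1@4 c2@12, authorship .11......22.
After op 4 (move_left): buffer="vytckkfwfyto" (len 12), cursors c1@3 c2@11, authorship .11......22.
After op 5 (move_left): buffer="vytckkfwfyto" (len 12), cursors c1@2 c2@10, authorship .11......22.
Authorship (.=original, N=cursor N): . 1 1 . . . . . . 2 2 .
Index 1: author = 1

Answer: cursor 1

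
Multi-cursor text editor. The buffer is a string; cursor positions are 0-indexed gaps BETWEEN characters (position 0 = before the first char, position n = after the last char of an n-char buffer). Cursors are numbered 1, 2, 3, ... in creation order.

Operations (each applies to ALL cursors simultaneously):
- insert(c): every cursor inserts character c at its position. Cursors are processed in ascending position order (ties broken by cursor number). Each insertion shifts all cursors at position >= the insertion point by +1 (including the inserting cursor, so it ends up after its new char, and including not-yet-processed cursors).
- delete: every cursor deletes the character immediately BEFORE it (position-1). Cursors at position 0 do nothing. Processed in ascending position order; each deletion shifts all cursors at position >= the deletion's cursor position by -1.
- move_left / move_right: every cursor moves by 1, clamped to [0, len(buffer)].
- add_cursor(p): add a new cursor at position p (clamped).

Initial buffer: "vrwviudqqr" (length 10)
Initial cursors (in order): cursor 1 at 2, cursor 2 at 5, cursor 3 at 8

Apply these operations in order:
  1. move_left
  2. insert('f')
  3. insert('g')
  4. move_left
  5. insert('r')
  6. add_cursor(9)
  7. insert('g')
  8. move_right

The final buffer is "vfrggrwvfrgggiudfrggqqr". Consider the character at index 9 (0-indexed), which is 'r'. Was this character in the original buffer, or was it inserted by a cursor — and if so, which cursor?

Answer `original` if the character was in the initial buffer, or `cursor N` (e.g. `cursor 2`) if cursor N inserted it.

Answer: cursor 2

Derivation:
After op 1 (move_left): buffer="vrwviudqqr" (len 10), cursors c1@1 c2@4 c3@7, authorship ..........
After op 2 (insert('f')): buffer="vfrwvfiudfqqr" (len 13), cursors c1@2 c2@6 c3@10, authorship .1...2...3...
After op 3 (insert('g')): buffer="vfgrwvfgiudfgqqr" (len 16), cursors c1@3 c2@8 c3@13, authorship .11...22...33...
After op 4 (move_left): buffer="vfgrwvfgiudfgqqr" (len 16), cursors c1@2 c2@7 c3@12, authorship .11...22...33...
After op 5 (insert('r')): buffer="vfrgrwvfrgiudfrgqqr" (len 19), cursors c1@3 c2@9 c3@15, authorship .111...222...333...
After op 6 (add_cursor(9)): buffer="vfrgrwvfrgiudfrgqqr" (len 19), cursors c1@3 c2@9 c4@9 c3@15, authorship .111...222...333...
After op 7 (insert('g')): buffer="vfrggrwvfrgggiudfrggqqr" (len 23), cursors c1@4 c2@12 c4@12 c3@19, authorship .1111...22242...3333...
After op 8 (move_right): buffer="vfrggrwvfrgggiudfrggqqr" (len 23), cursors c1@5 c2@13 c4@13 c3@20, authorship .1111...22242...3333...
Authorship (.=original, N=cursor N): . 1 1 1 1 . . . 2 2 2 4 2 . . . 3 3 3 3 . . .
Index 9: author = 2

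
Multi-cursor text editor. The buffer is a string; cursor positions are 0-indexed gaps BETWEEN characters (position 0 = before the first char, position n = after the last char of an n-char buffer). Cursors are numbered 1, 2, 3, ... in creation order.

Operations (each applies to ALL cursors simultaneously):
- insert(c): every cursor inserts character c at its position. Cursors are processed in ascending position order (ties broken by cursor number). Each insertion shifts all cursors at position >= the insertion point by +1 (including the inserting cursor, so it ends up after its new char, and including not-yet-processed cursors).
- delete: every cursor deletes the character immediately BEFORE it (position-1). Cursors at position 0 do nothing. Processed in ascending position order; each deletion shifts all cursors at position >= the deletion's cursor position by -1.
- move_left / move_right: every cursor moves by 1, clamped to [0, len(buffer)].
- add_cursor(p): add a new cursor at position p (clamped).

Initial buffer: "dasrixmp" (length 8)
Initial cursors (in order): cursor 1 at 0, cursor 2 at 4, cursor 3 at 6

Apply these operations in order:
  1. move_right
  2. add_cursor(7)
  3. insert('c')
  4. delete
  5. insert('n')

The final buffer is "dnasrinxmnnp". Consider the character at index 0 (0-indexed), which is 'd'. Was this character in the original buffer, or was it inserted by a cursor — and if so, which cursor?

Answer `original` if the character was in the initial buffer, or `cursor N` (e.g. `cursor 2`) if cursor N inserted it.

After op 1 (move_right): buffer="dasrixmp" (len 8), cursors c1@1 c2@5 c3@7, authorship ........
After op 2 (add_cursor(7)): buffer="dasrixmp" (len 8), cursors c1@1 c2@5 c3@7 c4@7, authorship ........
After op 3 (insert('c')): buffer="dcasricxmccp" (len 12), cursors c1@2 c2@7 c3@11 c4@11, authorship .1....2..34.
After op 4 (delete): buffer="dasrixmp" (len 8), cursors c1@1 c2@5 c3@7 c4@7, authorship ........
After op 5 (insert('n')): buffer="dnasrinxmnnp" (len 12), cursors c1@2 c2@7 c3@11 c4@11, authorship .1....2..34.
Authorship (.=original, N=cursor N): . 1 . . . . 2 . . 3 4 .
Index 0: author = original

Answer: original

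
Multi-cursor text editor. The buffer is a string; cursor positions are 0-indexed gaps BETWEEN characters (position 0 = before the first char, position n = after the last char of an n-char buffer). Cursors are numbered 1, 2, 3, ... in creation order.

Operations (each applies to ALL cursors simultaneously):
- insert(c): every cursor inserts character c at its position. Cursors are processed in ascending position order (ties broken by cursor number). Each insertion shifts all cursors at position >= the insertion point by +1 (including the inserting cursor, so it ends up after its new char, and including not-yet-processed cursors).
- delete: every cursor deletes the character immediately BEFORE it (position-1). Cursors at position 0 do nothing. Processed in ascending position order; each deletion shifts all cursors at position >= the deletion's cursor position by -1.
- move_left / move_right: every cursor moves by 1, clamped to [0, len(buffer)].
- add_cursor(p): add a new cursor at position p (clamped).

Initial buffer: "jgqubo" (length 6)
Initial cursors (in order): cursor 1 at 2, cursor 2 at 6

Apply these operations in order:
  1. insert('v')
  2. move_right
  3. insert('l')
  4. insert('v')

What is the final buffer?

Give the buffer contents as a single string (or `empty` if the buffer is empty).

After op 1 (insert('v')): buffer="jgvqubov" (len 8), cursors c1@3 c2@8, authorship ..1....2
After op 2 (move_right): buffer="jgvqubov" (len 8), cursors c1@4 c2@8, authorship ..1....2
After op 3 (insert('l')): buffer="jgvqlubovl" (len 10), cursors c1@5 c2@10, authorship ..1.1...22
After op 4 (insert('v')): buffer="jgvqlvubovlv" (len 12), cursors c1@6 c2@12, authorship ..1.11...222

Answer: jgvqlvubovlv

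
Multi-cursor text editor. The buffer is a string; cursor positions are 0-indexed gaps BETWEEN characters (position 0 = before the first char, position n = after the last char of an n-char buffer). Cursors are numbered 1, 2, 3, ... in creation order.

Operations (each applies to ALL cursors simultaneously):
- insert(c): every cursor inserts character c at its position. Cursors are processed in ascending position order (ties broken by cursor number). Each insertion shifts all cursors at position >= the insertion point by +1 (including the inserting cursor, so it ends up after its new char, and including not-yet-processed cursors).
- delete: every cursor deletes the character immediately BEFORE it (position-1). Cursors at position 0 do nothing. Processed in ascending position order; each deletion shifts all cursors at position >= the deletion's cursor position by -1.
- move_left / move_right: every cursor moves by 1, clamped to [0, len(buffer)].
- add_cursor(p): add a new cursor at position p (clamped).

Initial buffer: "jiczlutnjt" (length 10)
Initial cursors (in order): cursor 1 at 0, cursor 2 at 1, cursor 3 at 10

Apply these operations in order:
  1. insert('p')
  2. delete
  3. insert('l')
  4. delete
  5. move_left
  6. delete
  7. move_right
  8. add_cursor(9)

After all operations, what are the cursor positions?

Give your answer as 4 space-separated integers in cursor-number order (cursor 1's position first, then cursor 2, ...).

After op 1 (insert('p')): buffer="pjpiczlutnjtp" (len 13), cursors c1@1 c2@3 c3@13, authorship 1.2.........3
After op 2 (delete): buffer="jiczlutnjt" (len 10), cursors c1@0 c2@1 c3@10, authorship ..........
After op 3 (insert('l')): buffer="ljliczlutnjtl" (len 13), cursors c1@1 c2@3 c3@13, authorship 1.2.........3
After op 4 (delete): buffer="jiczlutnjt" (len 10), cursors c1@0 c2@1 c3@10, authorship ..........
After op 5 (move_left): buffer="jiczlutnjt" (len 10), cursors c1@0 c2@0 c3@9, authorship ..........
After op 6 (delete): buffer="jiczlutnt" (len 9), cursors c1@0 c2@0 c3@8, authorship .........
After op 7 (move_right): buffer="jiczlutnt" (len 9), cursors c1@1 c2@1 c3@9, authorship .........
After op 8 (add_cursor(9)): buffer="jiczlutnt" (len 9), cursors c1@1 c2@1 c3@9 c4@9, authorship .........

Answer: 1 1 9 9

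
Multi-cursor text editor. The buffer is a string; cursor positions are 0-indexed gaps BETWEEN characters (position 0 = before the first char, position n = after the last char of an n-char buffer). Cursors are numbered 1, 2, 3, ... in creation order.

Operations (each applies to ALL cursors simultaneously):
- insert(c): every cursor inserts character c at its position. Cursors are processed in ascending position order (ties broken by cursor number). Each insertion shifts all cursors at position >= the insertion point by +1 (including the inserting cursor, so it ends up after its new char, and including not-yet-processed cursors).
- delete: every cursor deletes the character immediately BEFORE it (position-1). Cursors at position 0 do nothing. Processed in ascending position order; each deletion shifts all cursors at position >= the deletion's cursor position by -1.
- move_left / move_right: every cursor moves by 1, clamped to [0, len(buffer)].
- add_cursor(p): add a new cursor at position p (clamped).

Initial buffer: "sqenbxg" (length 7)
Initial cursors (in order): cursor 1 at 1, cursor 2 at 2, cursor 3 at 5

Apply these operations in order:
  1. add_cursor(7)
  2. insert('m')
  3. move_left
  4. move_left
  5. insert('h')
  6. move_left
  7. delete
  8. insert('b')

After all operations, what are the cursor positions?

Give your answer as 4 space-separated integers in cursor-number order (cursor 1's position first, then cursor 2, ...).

After op 1 (add_cursor(7)): buffer="sqenbxg" (len 7), cursors c1@1 c2@2 c3@5 c4@7, authorship .......
After op 2 (insert('m')): buffer="smqmenbmxgm" (len 11), cursors c1@2 c2@4 c3@8 c4@11, authorship .1.2...3..4
After op 3 (move_left): buffer="smqmenbmxgm" (len 11), cursors c1@1 c2@3 c3@7 c4@10, authorship .1.2...3..4
After op 4 (move_left): buffer="smqmenbmxgm" (len 11), cursors c1@0 c2@2 c3@6 c4@9, authorship .1.2...3..4
After op 5 (insert('h')): buffer="hsmhqmenhbmxhgm" (len 15), cursors c1@1 c2@4 c3@9 c4@13, authorship 1.12.2..3.3.4.4
After op 6 (move_left): buffer="hsmhqmenhbmxhgm" (len 15), cursors c1@0 c2@3 c3@8 c4@12, authorship 1.12.2..3.3.4.4
After op 7 (delete): buffer="hshqmehbmhgm" (len 12), cursors c1@0 c2@2 c3@6 c4@9, authorship 1.2.2.3.34.4
After op 8 (insert('b')): buffer="bhsbhqmebhbmbhgm" (len 16), cursors c1@1 c2@4 c3@9 c4@13, authorship 11.22.2.33.344.4

Answer: 1 4 9 13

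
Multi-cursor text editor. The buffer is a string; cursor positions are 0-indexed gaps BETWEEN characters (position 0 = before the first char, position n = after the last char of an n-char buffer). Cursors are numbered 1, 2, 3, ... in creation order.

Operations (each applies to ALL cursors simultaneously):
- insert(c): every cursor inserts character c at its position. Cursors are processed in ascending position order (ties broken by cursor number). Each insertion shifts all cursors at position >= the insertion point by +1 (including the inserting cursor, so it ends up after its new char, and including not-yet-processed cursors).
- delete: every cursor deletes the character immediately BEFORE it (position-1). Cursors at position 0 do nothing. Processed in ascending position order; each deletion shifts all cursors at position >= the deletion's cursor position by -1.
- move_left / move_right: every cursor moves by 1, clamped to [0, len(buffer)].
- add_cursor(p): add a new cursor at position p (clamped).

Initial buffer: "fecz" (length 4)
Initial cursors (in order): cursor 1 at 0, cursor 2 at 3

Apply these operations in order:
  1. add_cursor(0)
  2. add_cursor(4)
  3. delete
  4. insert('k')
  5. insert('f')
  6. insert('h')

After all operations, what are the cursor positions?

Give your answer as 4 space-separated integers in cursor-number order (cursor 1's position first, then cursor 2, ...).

Answer: 6 14 6 14

Derivation:
After op 1 (add_cursor(0)): buffer="fecz" (len 4), cursors c1@0 c3@0 c2@3, authorship ....
After op 2 (add_cursor(4)): buffer="fecz" (len 4), cursors c1@0 c3@0 c2@3 c4@4, authorship ....
After op 3 (delete): buffer="fe" (len 2), cursors c1@0 c3@0 c2@2 c4@2, authorship ..
After op 4 (insert('k')): buffer="kkfekk" (len 6), cursors c1@2 c3@2 c2@6 c4@6, authorship 13..24
After op 5 (insert('f')): buffer="kkfffekkff" (len 10), cursors c1@4 c3@4 c2@10 c4@10, authorship 1313..2424
After op 6 (insert('h')): buffer="kkffhhfekkffhh" (len 14), cursors c1@6 c3@6 c2@14 c4@14, authorship 131313..242424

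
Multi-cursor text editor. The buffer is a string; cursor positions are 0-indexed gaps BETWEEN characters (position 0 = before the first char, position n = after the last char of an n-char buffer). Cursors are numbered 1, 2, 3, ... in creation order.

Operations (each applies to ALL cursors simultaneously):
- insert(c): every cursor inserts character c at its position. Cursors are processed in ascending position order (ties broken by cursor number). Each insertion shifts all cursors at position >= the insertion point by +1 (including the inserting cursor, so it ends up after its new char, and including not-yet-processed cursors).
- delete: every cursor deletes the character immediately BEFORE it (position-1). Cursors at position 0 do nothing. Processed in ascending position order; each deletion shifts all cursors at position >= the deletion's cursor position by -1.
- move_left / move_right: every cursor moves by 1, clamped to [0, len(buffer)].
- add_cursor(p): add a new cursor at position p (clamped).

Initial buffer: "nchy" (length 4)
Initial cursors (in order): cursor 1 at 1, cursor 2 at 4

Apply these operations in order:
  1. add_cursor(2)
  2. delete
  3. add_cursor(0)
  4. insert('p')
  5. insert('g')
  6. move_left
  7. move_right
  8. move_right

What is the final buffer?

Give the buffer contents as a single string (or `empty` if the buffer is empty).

Answer: pppggghpg

Derivation:
After op 1 (add_cursor(2)): buffer="nchy" (len 4), cursors c1@1 c3@2 c2@4, authorship ....
After op 2 (delete): buffer="h" (len 1), cursors c1@0 c3@0 c2@1, authorship .
After op 3 (add_cursor(0)): buffer="h" (len 1), cursors c1@0 c3@0 c4@0 c2@1, authorship .
After op 4 (insert('p')): buffer="ppphp" (len 5), cursors c1@3 c3@3 c4@3 c2@5, authorship 134.2
After op 5 (insert('g')): buffer="pppggghpg" (len 9), cursors c1@6 c3@6 c4@6 c2@9, authorship 134134.22
After op 6 (move_left): buffer="pppggghpg" (len 9), cursors c1@5 c3@5 c4@5 c2@8, authorship 134134.22
After op 7 (move_right): buffer="pppggghpg" (len 9), cursors c1@6 c3@6 c4@6 c2@9, authorship 134134.22
After op 8 (move_right): buffer="pppggghpg" (len 9), cursors c1@7 c3@7 c4@7 c2@9, authorship 134134.22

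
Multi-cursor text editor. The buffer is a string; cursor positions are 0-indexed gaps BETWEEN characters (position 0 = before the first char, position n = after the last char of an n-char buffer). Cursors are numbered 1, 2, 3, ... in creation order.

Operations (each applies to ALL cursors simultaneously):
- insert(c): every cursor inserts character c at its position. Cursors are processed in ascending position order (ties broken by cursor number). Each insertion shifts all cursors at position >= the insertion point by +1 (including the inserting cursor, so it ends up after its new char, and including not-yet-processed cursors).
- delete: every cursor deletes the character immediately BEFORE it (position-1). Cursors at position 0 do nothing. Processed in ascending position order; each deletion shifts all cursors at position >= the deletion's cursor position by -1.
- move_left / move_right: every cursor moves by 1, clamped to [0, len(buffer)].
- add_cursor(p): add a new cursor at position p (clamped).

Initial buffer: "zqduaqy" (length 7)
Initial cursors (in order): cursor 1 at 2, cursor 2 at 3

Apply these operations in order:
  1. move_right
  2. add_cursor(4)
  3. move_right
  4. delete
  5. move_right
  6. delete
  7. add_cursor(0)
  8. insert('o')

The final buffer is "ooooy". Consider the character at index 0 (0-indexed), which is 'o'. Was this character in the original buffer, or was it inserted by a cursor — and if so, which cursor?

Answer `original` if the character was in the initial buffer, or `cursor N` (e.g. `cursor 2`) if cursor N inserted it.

Answer: cursor 1

Derivation:
After op 1 (move_right): buffer="zqduaqy" (len 7), cursors c1@3 c2@4, authorship .......
After op 2 (add_cursor(4)): buffer="zqduaqy" (len 7), cursors c1@3 c2@4 c3@4, authorship .......
After op 3 (move_right): buffer="zqduaqy" (len 7), cursors c1@4 c2@5 c3@5, authorship .......
After op 4 (delete): buffer="zqqy" (len 4), cursors c1@2 c2@2 c3@2, authorship ....
After op 5 (move_right): buffer="zqqy" (len 4), cursors c1@3 c2@3 c3@3, authorship ....
After op 6 (delete): buffer="y" (len 1), cursors c1@0 c2@0 c3@0, authorship .
After op 7 (add_cursor(0)): buffer="y" (len 1), cursors c1@0 c2@0 c3@0 c4@0, authorship .
After op 8 (insert('o')): buffer="ooooy" (len 5), cursors c1@4 c2@4 c3@4 c4@4, authorship 1234.
Authorship (.=original, N=cursor N): 1 2 3 4 .
Index 0: author = 1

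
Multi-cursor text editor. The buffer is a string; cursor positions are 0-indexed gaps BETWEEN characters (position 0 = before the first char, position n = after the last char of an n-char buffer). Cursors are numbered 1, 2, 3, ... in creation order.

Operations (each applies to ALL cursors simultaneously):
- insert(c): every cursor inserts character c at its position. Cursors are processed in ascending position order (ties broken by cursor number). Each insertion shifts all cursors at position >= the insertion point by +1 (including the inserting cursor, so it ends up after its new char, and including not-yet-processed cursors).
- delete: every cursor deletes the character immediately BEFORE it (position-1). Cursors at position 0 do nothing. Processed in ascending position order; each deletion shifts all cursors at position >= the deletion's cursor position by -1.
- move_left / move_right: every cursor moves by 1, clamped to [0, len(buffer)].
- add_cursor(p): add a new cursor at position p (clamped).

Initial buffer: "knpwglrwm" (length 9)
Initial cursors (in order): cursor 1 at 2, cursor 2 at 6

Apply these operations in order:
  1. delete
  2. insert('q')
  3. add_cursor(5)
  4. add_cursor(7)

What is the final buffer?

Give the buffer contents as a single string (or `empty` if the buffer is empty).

Answer: kqpwgqrwm

Derivation:
After op 1 (delete): buffer="kpwgrwm" (len 7), cursors c1@1 c2@4, authorship .......
After op 2 (insert('q')): buffer="kqpwgqrwm" (len 9), cursors c1@2 c2@6, authorship .1...2...
After op 3 (add_cursor(5)): buffer="kqpwgqrwm" (len 9), cursors c1@2 c3@5 c2@6, authorship .1...2...
After op 4 (add_cursor(7)): buffer="kqpwgqrwm" (len 9), cursors c1@2 c3@5 c2@6 c4@7, authorship .1...2...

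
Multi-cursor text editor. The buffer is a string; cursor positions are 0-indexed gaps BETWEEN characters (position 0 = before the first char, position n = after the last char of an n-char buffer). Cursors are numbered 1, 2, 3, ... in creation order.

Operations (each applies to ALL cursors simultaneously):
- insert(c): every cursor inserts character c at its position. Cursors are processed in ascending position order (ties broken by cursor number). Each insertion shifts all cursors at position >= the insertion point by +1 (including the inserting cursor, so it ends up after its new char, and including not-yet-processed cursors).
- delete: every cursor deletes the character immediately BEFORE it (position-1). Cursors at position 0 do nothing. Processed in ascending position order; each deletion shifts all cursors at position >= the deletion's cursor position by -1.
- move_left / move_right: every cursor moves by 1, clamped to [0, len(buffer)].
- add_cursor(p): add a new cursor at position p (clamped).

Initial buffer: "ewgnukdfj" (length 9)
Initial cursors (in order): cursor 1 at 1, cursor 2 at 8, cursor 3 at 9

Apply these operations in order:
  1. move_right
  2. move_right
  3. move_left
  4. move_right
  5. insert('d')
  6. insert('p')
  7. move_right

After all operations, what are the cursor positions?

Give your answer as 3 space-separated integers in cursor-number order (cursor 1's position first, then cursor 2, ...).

Answer: 6 15 15

Derivation:
After op 1 (move_right): buffer="ewgnukdfj" (len 9), cursors c1@2 c2@9 c3@9, authorship .........
After op 2 (move_right): buffer="ewgnukdfj" (len 9), cursors c1@3 c2@9 c3@9, authorship .........
After op 3 (move_left): buffer="ewgnukdfj" (len 9), cursors c1@2 c2@8 c3@8, authorship .........
After op 4 (move_right): buffer="ewgnukdfj" (len 9), cursors c1@3 c2@9 c3@9, authorship .........
After op 5 (insert('d')): buffer="ewgdnukdfjdd" (len 12), cursors c1@4 c2@12 c3@12, authorship ...1......23
After op 6 (insert('p')): buffer="ewgdpnukdfjddpp" (len 15), cursors c1@5 c2@15 c3@15, authorship ...11......2323
After op 7 (move_right): buffer="ewgdpnukdfjddpp" (len 15), cursors c1@6 c2@15 c3@15, authorship ...11......2323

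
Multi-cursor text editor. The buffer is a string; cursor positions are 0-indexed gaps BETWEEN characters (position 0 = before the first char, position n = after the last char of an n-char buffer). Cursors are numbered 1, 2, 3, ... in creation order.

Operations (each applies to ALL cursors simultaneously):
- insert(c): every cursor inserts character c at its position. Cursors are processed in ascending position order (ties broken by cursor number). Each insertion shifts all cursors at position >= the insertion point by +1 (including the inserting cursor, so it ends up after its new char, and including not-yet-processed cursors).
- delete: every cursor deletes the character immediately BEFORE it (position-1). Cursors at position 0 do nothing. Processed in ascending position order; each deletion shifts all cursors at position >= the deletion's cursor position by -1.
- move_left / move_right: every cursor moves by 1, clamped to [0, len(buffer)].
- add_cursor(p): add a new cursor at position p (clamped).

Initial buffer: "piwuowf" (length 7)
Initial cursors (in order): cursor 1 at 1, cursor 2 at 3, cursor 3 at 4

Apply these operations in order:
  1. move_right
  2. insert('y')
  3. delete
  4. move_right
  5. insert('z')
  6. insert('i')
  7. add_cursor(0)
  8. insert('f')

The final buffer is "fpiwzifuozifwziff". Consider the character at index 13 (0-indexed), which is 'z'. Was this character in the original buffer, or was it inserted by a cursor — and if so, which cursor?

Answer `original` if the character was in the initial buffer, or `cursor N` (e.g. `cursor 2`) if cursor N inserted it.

After op 1 (move_right): buffer="piwuowf" (len 7), cursors c1@2 c2@4 c3@5, authorship .......
After op 2 (insert('y')): buffer="piywuyoywf" (len 10), cursors c1@3 c2@6 c3@8, authorship ..1..2.3..
After op 3 (delete): buffer="piwuowf" (len 7), cursors c1@2 c2@4 c3@5, authorship .......
After op 4 (move_right): buffer="piwuowf" (len 7), cursors c1@3 c2@5 c3@6, authorship .......
After op 5 (insert('z')): buffer="piwzuozwzf" (len 10), cursors c1@4 c2@7 c3@9, authorship ...1..2.3.
After op 6 (insert('i')): buffer="piwziuoziwzif" (len 13), cursors c1@5 c2@9 c3@12, authorship ...11..22.33.
After op 7 (add_cursor(0)): buffer="piwziuoziwzif" (len 13), cursors c4@0 c1@5 c2@9 c3@12, authorship ...11..22.33.
After op 8 (insert('f')): buffer="fpiwzifuozifwziff" (len 17), cursors c4@1 c1@7 c2@12 c3@16, authorship 4...111..222.333.
Authorship (.=original, N=cursor N): 4 . . . 1 1 1 . . 2 2 2 . 3 3 3 .
Index 13: author = 3

Answer: cursor 3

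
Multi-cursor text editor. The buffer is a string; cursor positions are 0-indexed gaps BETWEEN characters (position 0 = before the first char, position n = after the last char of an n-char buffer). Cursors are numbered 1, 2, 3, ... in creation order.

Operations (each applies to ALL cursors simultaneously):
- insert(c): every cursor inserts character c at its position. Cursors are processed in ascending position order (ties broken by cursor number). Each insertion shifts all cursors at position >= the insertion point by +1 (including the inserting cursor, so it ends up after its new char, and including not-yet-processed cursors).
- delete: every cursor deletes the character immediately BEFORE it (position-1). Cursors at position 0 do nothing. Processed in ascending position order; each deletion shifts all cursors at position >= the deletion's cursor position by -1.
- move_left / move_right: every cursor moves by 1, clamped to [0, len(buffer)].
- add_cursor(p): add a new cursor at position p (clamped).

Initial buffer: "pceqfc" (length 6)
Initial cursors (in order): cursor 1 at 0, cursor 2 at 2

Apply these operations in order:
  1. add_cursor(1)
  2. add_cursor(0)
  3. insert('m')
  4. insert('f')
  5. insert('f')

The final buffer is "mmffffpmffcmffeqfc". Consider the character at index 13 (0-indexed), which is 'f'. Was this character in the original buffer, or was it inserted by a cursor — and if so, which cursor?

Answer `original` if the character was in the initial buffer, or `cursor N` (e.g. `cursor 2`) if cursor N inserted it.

After op 1 (add_cursor(1)): buffer="pceqfc" (len 6), cursors c1@0 c3@1 c2@2, authorship ......
After op 2 (add_cursor(0)): buffer="pceqfc" (len 6), cursors c1@0 c4@0 c3@1 c2@2, authorship ......
After op 3 (insert('m')): buffer="mmpmcmeqfc" (len 10), cursors c1@2 c4@2 c3@4 c2@6, authorship 14.3.2....
After op 4 (insert('f')): buffer="mmffpmfcmfeqfc" (len 14), cursors c1@4 c4@4 c3@7 c2@10, authorship 1414.33.22....
After op 5 (insert('f')): buffer="mmffffpmffcmffeqfc" (len 18), cursors c1@6 c4@6 c3@10 c2@14, authorship 141414.333.222....
Authorship (.=original, N=cursor N): 1 4 1 4 1 4 . 3 3 3 . 2 2 2 . . . .
Index 13: author = 2

Answer: cursor 2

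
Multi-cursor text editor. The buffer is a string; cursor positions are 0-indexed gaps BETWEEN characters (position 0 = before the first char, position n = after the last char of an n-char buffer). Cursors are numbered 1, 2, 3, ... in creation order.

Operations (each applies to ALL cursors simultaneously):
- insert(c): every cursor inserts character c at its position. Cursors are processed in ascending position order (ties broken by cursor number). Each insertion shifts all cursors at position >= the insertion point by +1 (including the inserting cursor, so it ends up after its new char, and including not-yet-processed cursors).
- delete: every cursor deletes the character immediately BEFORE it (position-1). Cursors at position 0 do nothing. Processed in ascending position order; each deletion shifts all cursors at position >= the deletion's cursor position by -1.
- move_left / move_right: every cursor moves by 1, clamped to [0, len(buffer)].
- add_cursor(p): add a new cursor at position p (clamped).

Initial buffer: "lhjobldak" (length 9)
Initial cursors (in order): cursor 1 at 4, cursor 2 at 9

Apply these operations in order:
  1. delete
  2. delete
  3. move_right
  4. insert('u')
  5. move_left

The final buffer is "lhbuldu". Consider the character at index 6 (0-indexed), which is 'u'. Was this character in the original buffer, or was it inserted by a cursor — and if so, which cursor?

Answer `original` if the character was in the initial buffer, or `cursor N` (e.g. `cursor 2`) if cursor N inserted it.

After op 1 (delete): buffer="lhjblda" (len 7), cursors c1@3 c2@7, authorship .......
After op 2 (delete): buffer="lhbld" (len 5), cursors c1@2 c2@5, authorship .....
After op 3 (move_right): buffer="lhbld" (len 5), cursors c1@3 c2@5, authorship .....
After op 4 (insert('u')): buffer="lhbuldu" (len 7), cursors c1@4 c2@7, authorship ...1..2
After op 5 (move_left): buffer="lhbuldu" (len 7), cursors c1@3 c2@6, authorship ...1..2
Authorship (.=original, N=cursor N): . . . 1 . . 2
Index 6: author = 2

Answer: cursor 2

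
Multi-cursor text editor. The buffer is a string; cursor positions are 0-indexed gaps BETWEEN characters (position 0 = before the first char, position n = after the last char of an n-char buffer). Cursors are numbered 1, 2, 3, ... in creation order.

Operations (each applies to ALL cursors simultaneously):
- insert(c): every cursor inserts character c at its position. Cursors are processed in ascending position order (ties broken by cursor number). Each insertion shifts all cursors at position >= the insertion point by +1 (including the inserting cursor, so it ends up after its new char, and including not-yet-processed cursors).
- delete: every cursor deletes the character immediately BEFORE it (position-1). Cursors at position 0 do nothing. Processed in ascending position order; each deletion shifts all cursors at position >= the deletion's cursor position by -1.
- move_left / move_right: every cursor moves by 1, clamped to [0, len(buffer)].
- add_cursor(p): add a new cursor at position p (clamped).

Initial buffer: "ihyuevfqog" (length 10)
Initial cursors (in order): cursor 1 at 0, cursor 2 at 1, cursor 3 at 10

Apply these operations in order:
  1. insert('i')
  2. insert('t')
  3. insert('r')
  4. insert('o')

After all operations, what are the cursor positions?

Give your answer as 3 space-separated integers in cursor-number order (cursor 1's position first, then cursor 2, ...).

After op 1 (insert('i')): buffer="iiihyuevfqogi" (len 13), cursors c1@1 c2@3 c3@13, authorship 1.2.........3
After op 2 (insert('t')): buffer="itiithyuevfqogit" (len 16), cursors c1@2 c2@5 c3@16, authorship 11.22.........33
After op 3 (insert('r')): buffer="itriitrhyuevfqogitr" (len 19), cursors c1@3 c2@7 c3@19, authorship 111.222.........333
After op 4 (insert('o')): buffer="itroiitrohyuevfqogitro" (len 22), cursors c1@4 c2@9 c3@22, authorship 1111.2222.........3333

Answer: 4 9 22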